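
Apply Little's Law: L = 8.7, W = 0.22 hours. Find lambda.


lambda = L / W = 8.7 / 0.22 = 39.55 per hour

39.55 per hour


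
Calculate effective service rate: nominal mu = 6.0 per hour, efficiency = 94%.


Effective rate = mu * efficiency = 6.0 * 0.94 = 5.64 per hour

5.64 per hour


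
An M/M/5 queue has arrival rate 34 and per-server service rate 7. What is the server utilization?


rho = lambda/(c*mu) = 34/(5*7) = 0.9714

0.9714


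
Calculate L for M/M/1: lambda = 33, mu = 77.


rho = 33/77; L = rho/(1-rho) = 0.75

0.75


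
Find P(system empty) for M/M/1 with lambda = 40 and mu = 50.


P0 = 1 - rho = 1 - 40/50 = 0.2

0.2


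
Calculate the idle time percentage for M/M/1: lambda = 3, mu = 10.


Idle fraction = (1 - rho) * 100 = (1 - 3/10) * 100 = 70.0%

70.0%


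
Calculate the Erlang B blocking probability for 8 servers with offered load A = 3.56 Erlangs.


B(N,A) = (A^N/N!) / sum(A^k/k!, k=0..N) with N=8, A=3.56 = 0.0184

0.0184


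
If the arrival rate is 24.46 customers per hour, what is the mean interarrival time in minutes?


Mean interarrival time = 60/lambda = 60/24.46 = 2.45 minutes

2.45 minutes


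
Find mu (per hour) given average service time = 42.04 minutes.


mu = 60 / avg_service_time = 60 / 42.04 = 1.43 per hour

1.43 per hour


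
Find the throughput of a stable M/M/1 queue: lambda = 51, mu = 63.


For a stable queue (lambda < mu), throughput = lambda = 51 per hour

51 per hour


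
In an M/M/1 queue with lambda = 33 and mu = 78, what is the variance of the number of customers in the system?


rho = 33/78; Var(N) = rho/(1-rho)^2 = 1.27

1.27


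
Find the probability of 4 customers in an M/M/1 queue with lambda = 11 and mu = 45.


rho = 11/45; P(n) = (1-rho)*rho^n = (1-11/45)*(11/45)^4 = 0.0027

0.0027


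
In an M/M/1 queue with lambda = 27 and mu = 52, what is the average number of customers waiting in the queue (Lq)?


rho = 27/52; Lq = rho^2/(1-rho) = 0.56

0.56


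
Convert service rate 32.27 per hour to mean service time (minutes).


Mean service time = 60/mu = 60/32.27 = 1.86 minutes

1.86 minutes


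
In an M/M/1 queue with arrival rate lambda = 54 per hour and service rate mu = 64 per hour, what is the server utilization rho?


rho = lambda/mu = 54/64 = 0.8438

0.8438


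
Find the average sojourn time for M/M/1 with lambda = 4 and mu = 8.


W = 1/(mu - lambda) = 1/(8 - 4) = 0.25 hours

0.25 hours


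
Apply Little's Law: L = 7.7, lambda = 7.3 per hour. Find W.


W = L / lambda = 7.7 / 7.3 = 1.0548 hours

1.0548 hours


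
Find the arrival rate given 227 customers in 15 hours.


lambda = total arrivals / time = 227 / 15 = 15.13 per hour

15.13 per hour


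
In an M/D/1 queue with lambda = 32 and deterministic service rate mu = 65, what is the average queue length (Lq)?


M/D/1: Lq = rho^2 / (2*(1-rho)) where rho = 32/65; Lq = 0.24

0.24


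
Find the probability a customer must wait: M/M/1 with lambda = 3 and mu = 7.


P(wait) = rho = lambda/mu = 3/7 = 0.4286

0.4286


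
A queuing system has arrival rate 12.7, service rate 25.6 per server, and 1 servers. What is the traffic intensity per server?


rho = lambda / (c * mu) = 12.7 / (1 * 25.6) = 0.4961

0.4961


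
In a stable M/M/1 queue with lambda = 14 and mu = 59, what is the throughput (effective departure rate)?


For a stable queue (lambda < mu), throughput = lambda = 14 per hour

14 per hour


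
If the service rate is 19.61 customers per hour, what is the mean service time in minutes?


Mean service time = 60/mu = 60/19.61 = 3.06 minutes

3.06 minutes


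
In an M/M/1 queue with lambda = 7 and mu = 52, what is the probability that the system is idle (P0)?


P0 = 1 - rho = 1 - 7/52 = 0.8654

0.8654


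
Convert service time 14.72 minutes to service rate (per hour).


mu = 60 / avg_service_time = 60 / 14.72 = 4.08 per hour

4.08 per hour


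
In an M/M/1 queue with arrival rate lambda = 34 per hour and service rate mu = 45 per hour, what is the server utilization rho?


rho = lambda/mu = 34/45 = 0.7556

0.7556


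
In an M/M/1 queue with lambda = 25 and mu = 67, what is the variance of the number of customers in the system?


rho = 25/67; Var(N) = rho/(1-rho)^2 = 0.95

0.95


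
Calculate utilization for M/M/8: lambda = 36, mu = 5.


rho = lambda/(c*mu) = 36/(8*5) = 0.9

0.9


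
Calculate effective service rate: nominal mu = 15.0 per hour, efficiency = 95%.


Effective rate = mu * efficiency = 15.0 * 0.95 = 14.25 per hour

14.25 per hour


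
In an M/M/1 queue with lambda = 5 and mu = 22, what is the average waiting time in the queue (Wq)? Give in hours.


rho = 5/22; Wq = rho/(mu - lambda) = 0.0134 hours

0.0134 hours


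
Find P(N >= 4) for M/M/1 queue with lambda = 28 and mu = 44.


P(N >= 4) = rho^4 = (28/44)^4 = 0.164

0.164


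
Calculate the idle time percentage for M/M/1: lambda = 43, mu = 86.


Idle fraction = (1 - rho) * 100 = (1 - 43/86) * 100 = 50.0%

50.0%


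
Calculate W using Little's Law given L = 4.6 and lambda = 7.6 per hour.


W = L / lambda = 4.6 / 7.6 = 0.6053 hours

0.6053 hours


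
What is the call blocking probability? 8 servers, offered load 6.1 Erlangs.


B(N,A) = (A^N/N!) / sum(A^k/k!, k=0..N) with N=8, A=6.1 = 0.1274

0.1274


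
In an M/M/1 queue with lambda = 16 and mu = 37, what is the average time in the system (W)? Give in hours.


W = 1/(mu - lambda) = 1/(37 - 16) = 0.0476 hours

0.0476 hours


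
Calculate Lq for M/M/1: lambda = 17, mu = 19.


rho = 17/19; Lq = rho^2/(1-rho) = 7.61

7.61


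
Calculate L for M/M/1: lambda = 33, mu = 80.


rho = 33/80; L = rho/(1-rho) = 0.7

0.7


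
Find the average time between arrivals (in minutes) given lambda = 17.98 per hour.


Mean interarrival time = 60/lambda = 60/17.98 = 3.34 minutes

3.34 minutes


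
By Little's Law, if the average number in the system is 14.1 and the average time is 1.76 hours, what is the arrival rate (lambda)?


lambda = L / W = 14.1 / 1.76 = 8.01 per hour

8.01 per hour


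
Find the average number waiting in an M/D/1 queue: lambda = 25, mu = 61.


M/D/1: Lq = rho^2 / (2*(1-rho)) where rho = 25/61; Lq = 0.14

0.14


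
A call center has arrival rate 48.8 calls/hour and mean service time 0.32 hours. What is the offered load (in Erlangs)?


Offered load a = lambda * E[S] = 48.8 * 0.32 = 15.62 Erlangs

15.62 Erlangs


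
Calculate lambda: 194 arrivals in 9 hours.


lambda = total arrivals / time = 194 / 9 = 21.56 per hour

21.56 per hour


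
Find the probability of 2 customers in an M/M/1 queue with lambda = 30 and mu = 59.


rho = 30/59; P(n) = (1-rho)*rho^n = (1-30/59)*(30/59)^2 = 0.1271

0.1271


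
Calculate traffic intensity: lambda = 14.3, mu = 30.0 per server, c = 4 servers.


rho = lambda / (c * mu) = 14.3 / (4 * 30.0) = 0.1192

0.1192


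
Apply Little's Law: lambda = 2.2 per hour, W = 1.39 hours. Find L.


L = lambda * W = 2.2 * 1.39 = 3.06

3.06


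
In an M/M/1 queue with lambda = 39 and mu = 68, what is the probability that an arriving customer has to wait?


P(wait) = rho = lambda/mu = 39/68 = 0.5735

0.5735


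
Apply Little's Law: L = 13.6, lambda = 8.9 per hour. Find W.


W = L / lambda = 13.6 / 8.9 = 1.5281 hours

1.5281 hours


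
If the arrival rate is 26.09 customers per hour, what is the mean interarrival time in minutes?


Mean interarrival time = 60/lambda = 60/26.09 = 2.3 minutes

2.3 minutes


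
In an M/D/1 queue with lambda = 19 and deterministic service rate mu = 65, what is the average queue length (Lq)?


M/D/1: Lq = rho^2 / (2*(1-rho)) where rho = 19/65; Lq = 0.06

0.06


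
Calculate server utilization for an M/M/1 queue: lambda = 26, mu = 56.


rho = lambda/mu = 26/56 = 0.4643

0.4643


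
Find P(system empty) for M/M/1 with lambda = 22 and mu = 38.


P0 = 1 - rho = 1 - 22/38 = 0.4211

0.4211


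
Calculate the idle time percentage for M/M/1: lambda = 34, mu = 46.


Idle fraction = (1 - rho) * 100 = (1 - 34/46) * 100 = 26.1%

26.1%


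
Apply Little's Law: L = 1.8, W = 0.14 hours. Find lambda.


lambda = L / W = 1.8 / 0.14 = 12.86 per hour

12.86 per hour


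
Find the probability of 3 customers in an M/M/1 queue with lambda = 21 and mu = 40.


rho = 21/40; P(n) = (1-rho)*rho^n = (1-21/40)*(21/40)^3 = 0.0687

0.0687


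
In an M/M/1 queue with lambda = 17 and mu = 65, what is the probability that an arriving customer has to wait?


P(wait) = rho = lambda/mu = 17/65 = 0.2615

0.2615


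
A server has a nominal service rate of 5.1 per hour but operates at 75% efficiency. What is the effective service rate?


Effective rate = mu * efficiency = 5.1 * 0.75 = 3.83 per hour

3.83 per hour


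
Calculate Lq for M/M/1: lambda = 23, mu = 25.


rho = 23/25; Lq = rho^2/(1-rho) = 10.58

10.58


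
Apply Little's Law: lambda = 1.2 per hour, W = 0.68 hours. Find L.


L = lambda * W = 1.2 * 0.68 = 0.82

0.82


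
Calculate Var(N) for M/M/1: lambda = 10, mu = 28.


rho = 10/28; Var(N) = rho/(1-rho)^2 = 0.86

0.86


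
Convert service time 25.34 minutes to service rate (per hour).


mu = 60 / avg_service_time = 60 / 25.34 = 2.37 per hour

2.37 per hour


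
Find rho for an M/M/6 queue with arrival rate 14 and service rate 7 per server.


rho = lambda/(c*mu) = 14/(6*7) = 0.3333

0.3333


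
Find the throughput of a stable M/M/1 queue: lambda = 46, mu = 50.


For a stable queue (lambda < mu), throughput = lambda = 46 per hour

46 per hour


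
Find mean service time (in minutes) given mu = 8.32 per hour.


Mean service time = 60/mu = 60/8.32 = 7.21 minutes

7.21 minutes


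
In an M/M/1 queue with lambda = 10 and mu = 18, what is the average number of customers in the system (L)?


rho = 10/18; L = rho/(1-rho) = 1.25

1.25


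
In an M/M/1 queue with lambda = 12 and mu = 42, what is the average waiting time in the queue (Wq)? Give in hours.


rho = 12/42; Wq = rho/(mu - lambda) = 0.0095 hours

0.0095 hours


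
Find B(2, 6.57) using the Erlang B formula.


B(N,A) = (A^N/N!) / sum(A^k/k!, k=0..N) with N=2, A=6.57 = 0.7403

0.7403


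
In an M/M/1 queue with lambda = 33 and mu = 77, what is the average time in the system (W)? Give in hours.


W = 1/(mu - lambda) = 1/(77 - 33) = 0.0227 hours

0.0227 hours


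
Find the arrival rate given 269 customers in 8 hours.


lambda = total arrivals / time = 269 / 8 = 33.63 per hour

33.63 per hour


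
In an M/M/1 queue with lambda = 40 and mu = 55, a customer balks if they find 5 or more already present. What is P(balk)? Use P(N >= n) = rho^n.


P(N >= 5) = rho^5 = (40/55)^5 = 0.2035

0.2035


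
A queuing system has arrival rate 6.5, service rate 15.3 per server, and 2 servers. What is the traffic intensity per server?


rho = lambda / (c * mu) = 6.5 / (2 * 15.3) = 0.2124

0.2124


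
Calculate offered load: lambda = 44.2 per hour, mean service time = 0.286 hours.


Offered load a = lambda * E[S] = 44.2 * 0.286 = 12.64 Erlangs

12.64 Erlangs


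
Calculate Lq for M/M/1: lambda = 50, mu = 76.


rho = 50/76; Lq = rho^2/(1-rho) = 1.27

1.27


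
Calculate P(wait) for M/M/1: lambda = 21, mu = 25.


P(wait) = rho = lambda/mu = 21/25 = 0.84

0.84


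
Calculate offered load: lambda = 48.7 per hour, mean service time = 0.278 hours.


Offered load a = lambda * E[S] = 48.7 * 0.278 = 13.54 Erlangs

13.54 Erlangs


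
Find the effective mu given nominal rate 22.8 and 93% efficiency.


Effective rate = mu * efficiency = 22.8 * 0.93 = 21.2 per hour

21.2 per hour


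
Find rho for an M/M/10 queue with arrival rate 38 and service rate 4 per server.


rho = lambda/(c*mu) = 38/(10*4) = 0.95

0.95


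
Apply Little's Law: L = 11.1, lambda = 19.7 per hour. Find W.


W = L / lambda = 11.1 / 19.7 = 0.5635 hours

0.5635 hours


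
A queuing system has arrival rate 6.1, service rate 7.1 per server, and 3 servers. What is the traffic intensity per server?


rho = lambda / (c * mu) = 6.1 / (3 * 7.1) = 0.2864

0.2864


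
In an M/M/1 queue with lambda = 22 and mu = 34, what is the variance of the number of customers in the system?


rho = 22/34; Var(N) = rho/(1-rho)^2 = 5.19

5.19


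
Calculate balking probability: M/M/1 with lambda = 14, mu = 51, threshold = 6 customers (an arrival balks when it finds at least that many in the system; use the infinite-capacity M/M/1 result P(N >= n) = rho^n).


P(N >= 6) = rho^6 = (14/51)^6 = 0.0004

0.0004


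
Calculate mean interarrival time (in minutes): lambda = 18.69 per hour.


Mean interarrival time = 60/lambda = 60/18.69 = 3.21 minutes

3.21 minutes


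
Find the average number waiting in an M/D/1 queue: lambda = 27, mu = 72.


M/D/1: Lq = rho^2 / (2*(1-rho)) where rho = 27/72; Lq = 0.11

0.11


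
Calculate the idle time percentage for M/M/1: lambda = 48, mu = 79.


Idle fraction = (1 - rho) * 100 = (1 - 48/79) * 100 = 39.2%

39.2%


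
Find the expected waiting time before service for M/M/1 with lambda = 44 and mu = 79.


rho = 44/79; Wq = rho/(mu - lambda) = 0.0159 hours

0.0159 hours


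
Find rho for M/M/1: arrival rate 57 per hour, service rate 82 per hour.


rho = lambda/mu = 57/82 = 0.6951

0.6951


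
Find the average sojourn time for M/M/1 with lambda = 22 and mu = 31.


W = 1/(mu - lambda) = 1/(31 - 22) = 0.1111 hours

0.1111 hours


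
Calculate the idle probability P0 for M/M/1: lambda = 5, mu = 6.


P0 = 1 - rho = 1 - 5/6 = 0.1667

0.1667


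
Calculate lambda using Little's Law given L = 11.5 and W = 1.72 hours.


lambda = L / W = 11.5 / 1.72 = 6.69 per hour

6.69 per hour


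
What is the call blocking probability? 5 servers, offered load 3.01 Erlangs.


B(N,A) = (A^N/N!) / sum(A^k/k!, k=0..N) with N=5, A=3.01 = 0.1109

0.1109


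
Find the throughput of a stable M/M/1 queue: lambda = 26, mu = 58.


For a stable queue (lambda < mu), throughput = lambda = 26 per hour

26 per hour


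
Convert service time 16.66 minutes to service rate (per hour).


mu = 60 / avg_service_time = 60 / 16.66 = 3.6 per hour

3.6 per hour


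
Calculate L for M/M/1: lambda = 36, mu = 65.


rho = 36/65; L = rho/(1-rho) = 1.24

1.24


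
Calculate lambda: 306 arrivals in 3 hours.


lambda = total arrivals / time = 306 / 3 = 102.0 per hour

102.0 per hour


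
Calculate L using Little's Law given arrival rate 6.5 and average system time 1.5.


L = lambda * W = 6.5 * 1.5 = 9.75

9.75


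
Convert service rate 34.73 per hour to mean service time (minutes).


Mean service time = 60/mu = 60/34.73 = 1.73 minutes

1.73 minutes


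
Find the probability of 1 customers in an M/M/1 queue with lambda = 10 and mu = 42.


rho = 10/42; P(n) = (1-rho)*rho^n = (1-10/42)*(10/42)^1 = 0.1814

0.1814


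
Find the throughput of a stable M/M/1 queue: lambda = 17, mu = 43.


For a stable queue (lambda < mu), throughput = lambda = 17 per hour

17 per hour


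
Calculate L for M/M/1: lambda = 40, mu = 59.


rho = 40/59; L = rho/(1-rho) = 2.11

2.11


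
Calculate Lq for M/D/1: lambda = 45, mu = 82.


M/D/1: Lq = rho^2 / (2*(1-rho)) where rho = 45/82; Lq = 0.33

0.33


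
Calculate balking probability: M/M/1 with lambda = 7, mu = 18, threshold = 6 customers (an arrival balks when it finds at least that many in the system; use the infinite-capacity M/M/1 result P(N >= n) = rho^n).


P(N >= 6) = rho^6 = (7/18)^6 = 0.0035

0.0035


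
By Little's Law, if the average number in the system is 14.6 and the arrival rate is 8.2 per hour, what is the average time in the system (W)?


W = L / lambda = 14.6 / 8.2 = 1.7805 hours

1.7805 hours


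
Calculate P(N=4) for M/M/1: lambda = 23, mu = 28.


rho = 23/28; P(n) = (1-rho)*rho^n = (1-23/28)*(23/28)^4 = 0.0813

0.0813


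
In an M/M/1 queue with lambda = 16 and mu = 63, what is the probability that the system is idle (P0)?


P0 = 1 - rho = 1 - 16/63 = 0.746

0.746


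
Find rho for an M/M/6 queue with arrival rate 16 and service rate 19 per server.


rho = lambda/(c*mu) = 16/(6*19) = 0.1404

0.1404


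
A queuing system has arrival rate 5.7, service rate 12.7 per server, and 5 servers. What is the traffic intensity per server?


rho = lambda / (c * mu) = 5.7 / (5 * 12.7) = 0.0898

0.0898


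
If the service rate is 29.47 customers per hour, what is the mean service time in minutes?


Mean service time = 60/mu = 60/29.47 = 2.04 minutes

2.04 minutes


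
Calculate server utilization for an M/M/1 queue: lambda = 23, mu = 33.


rho = lambda/mu = 23/33 = 0.697

0.697


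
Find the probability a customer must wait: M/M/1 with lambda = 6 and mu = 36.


P(wait) = rho = lambda/mu = 6/36 = 0.1667

0.1667


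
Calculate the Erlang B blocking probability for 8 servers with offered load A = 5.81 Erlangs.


B(N,A) = (A^N/N!) / sum(A^k/k!, k=0..N) with N=8, A=5.81 = 0.1114

0.1114


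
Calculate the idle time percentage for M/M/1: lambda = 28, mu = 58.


Idle fraction = (1 - rho) * 100 = (1 - 28/58) * 100 = 51.7%

51.7%


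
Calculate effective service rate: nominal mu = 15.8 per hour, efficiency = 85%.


Effective rate = mu * efficiency = 15.8 * 0.85 = 13.43 per hour

13.43 per hour


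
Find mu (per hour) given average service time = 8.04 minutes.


mu = 60 / avg_service_time = 60 / 8.04 = 7.46 per hour

7.46 per hour


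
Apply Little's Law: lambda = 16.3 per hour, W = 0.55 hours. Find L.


L = lambda * W = 16.3 * 0.55 = 8.97

8.97


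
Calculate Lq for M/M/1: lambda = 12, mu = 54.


rho = 12/54; Lq = rho^2/(1-rho) = 0.06

0.06


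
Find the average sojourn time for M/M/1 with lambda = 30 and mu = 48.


W = 1/(mu - lambda) = 1/(48 - 30) = 0.0556 hours

0.0556 hours


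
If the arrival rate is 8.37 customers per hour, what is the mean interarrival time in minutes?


Mean interarrival time = 60/lambda = 60/8.37 = 7.17 minutes

7.17 minutes


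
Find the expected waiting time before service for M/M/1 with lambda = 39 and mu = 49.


rho = 39/49; Wq = rho/(mu - lambda) = 0.0796 hours

0.0796 hours


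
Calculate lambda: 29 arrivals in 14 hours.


lambda = total arrivals / time = 29 / 14 = 2.07 per hour

2.07 per hour


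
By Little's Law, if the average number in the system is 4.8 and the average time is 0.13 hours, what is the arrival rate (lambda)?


lambda = L / W = 4.8 / 0.13 = 36.92 per hour

36.92 per hour


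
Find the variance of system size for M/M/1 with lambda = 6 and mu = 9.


rho = 6/9; Var(N) = rho/(1-rho)^2 = 6.0

6.0


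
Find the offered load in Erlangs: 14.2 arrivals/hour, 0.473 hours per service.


Offered load a = lambda * E[S] = 14.2 * 0.473 = 6.72 Erlangs

6.72 Erlangs


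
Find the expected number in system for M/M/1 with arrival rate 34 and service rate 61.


rho = 34/61; L = rho/(1-rho) = 1.26

1.26


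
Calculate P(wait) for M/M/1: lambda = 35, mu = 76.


P(wait) = rho = lambda/mu = 35/76 = 0.4605

0.4605


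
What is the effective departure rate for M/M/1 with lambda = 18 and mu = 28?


For a stable queue (lambda < mu), throughput = lambda = 18 per hour

18 per hour


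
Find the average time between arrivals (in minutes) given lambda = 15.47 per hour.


Mean interarrival time = 60/lambda = 60/15.47 = 3.88 minutes

3.88 minutes


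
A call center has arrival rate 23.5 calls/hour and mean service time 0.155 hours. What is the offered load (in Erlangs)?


Offered load a = lambda * E[S] = 23.5 * 0.155 = 3.64 Erlangs

3.64 Erlangs


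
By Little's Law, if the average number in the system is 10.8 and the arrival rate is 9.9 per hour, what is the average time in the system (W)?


W = L / lambda = 10.8 / 9.9 = 1.0909 hours

1.0909 hours


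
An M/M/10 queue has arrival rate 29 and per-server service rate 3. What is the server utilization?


rho = lambda/(c*mu) = 29/(10*3) = 0.9667

0.9667


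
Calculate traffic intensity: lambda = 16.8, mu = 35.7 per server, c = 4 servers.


rho = lambda / (c * mu) = 16.8 / (4 * 35.7) = 0.1176

0.1176


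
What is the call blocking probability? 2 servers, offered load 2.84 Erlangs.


B(N,A) = (A^N/N!) / sum(A^k/k!, k=0..N) with N=2, A=2.84 = 0.5122

0.5122


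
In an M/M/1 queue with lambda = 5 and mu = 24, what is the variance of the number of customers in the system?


rho = 5/24; Var(N) = rho/(1-rho)^2 = 0.33

0.33


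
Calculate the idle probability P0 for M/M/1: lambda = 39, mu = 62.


P0 = 1 - rho = 1 - 39/62 = 0.371

0.371


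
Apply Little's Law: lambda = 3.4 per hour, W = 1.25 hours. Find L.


L = lambda * W = 3.4 * 1.25 = 4.25

4.25


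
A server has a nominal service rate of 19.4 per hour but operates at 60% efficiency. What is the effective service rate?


Effective rate = mu * efficiency = 19.4 * 0.6 = 11.64 per hour

11.64 per hour


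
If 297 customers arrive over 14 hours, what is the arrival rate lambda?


lambda = total arrivals / time = 297 / 14 = 21.21 per hour

21.21 per hour


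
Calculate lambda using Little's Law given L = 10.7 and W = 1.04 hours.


lambda = L / W = 10.7 / 1.04 = 10.29 per hour

10.29 per hour


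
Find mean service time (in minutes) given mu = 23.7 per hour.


Mean service time = 60/mu = 60/23.7 = 2.53 minutes

2.53 minutes


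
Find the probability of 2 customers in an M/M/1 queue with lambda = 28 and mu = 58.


rho = 28/58; P(n) = (1-rho)*rho^n = (1-28/58)*(28/58)^2 = 0.1205

0.1205


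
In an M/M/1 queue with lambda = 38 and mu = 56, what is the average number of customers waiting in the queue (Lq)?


rho = 38/56; Lq = rho^2/(1-rho) = 1.43

1.43


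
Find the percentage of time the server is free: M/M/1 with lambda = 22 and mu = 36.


Idle fraction = (1 - rho) * 100 = (1 - 22/36) * 100 = 38.9%

38.9%


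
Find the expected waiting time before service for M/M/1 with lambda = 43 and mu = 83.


rho = 43/83; Wq = rho/(mu - lambda) = 0.013 hours

0.013 hours


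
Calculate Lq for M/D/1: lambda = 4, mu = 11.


M/D/1: Lq = rho^2 / (2*(1-rho)) where rho = 4/11; Lq = 0.1

0.1


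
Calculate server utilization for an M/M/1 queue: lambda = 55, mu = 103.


rho = lambda/mu = 55/103 = 0.534

0.534


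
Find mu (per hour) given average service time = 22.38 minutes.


mu = 60 / avg_service_time = 60 / 22.38 = 2.68 per hour

2.68 per hour


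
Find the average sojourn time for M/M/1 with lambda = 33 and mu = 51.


W = 1/(mu - lambda) = 1/(51 - 33) = 0.0556 hours

0.0556 hours


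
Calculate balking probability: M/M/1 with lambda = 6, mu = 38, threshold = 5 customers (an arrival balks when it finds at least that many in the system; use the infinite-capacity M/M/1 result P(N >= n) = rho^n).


P(N >= 5) = rho^5 = (6/38)^5 = 0.0001

0.0001


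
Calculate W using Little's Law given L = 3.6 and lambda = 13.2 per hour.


W = L / lambda = 3.6 / 13.2 = 0.2727 hours

0.2727 hours


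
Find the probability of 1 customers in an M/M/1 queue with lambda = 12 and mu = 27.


rho = 12/27; P(n) = (1-rho)*rho^n = (1-12/27)*(12/27)^1 = 0.2469

0.2469


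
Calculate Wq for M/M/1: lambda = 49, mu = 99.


rho = 49/99; Wq = rho/(mu - lambda) = 0.0099 hours

0.0099 hours


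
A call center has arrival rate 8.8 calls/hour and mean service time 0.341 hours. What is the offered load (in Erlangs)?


Offered load a = lambda * E[S] = 8.8 * 0.341 = 3.0 Erlangs

3.0 Erlangs


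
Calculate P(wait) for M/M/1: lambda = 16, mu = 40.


P(wait) = rho = lambda/mu = 16/40 = 0.4

0.4


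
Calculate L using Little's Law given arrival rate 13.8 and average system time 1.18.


L = lambda * W = 13.8 * 1.18 = 16.28

16.28


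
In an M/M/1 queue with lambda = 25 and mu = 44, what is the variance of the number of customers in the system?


rho = 25/44; Var(N) = rho/(1-rho)^2 = 3.05

3.05


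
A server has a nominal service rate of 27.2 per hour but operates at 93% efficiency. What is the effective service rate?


Effective rate = mu * efficiency = 27.2 * 0.93 = 25.3 per hour

25.3 per hour


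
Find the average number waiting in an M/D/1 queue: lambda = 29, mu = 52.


M/D/1: Lq = rho^2 / (2*(1-rho)) where rho = 29/52; Lq = 0.35

0.35


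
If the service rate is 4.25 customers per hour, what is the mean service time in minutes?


Mean service time = 60/mu = 60/4.25 = 14.12 minutes

14.12 minutes


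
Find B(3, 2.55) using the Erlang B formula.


B(N,A) = (A^N/N!) / sum(A^k/k!, k=0..N) with N=3, A=2.55 = 0.2889

0.2889


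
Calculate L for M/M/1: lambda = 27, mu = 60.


rho = 27/60; L = rho/(1-rho) = 0.82

0.82


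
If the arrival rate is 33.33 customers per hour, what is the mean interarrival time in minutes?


Mean interarrival time = 60/lambda = 60/33.33 = 1.8 minutes

1.8 minutes


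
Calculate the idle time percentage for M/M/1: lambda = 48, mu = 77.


Idle fraction = (1 - rho) * 100 = (1 - 48/77) * 100 = 37.7%

37.7%


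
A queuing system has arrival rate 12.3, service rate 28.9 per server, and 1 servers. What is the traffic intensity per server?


rho = lambda / (c * mu) = 12.3 / (1 * 28.9) = 0.4256

0.4256


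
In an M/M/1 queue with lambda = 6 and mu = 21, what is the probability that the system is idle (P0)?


P0 = 1 - rho = 1 - 6/21 = 0.7143

0.7143


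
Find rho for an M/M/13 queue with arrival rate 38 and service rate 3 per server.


rho = lambda/(c*mu) = 38/(13*3) = 0.9744

0.9744


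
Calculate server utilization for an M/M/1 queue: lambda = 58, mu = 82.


rho = lambda/mu = 58/82 = 0.7073

0.7073


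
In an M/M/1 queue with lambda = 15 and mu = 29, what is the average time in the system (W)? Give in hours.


W = 1/(mu - lambda) = 1/(29 - 15) = 0.0714 hours

0.0714 hours


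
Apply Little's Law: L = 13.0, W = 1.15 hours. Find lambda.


lambda = L / W = 13.0 / 1.15 = 11.3 per hour

11.3 per hour


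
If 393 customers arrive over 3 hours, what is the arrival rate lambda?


lambda = total arrivals / time = 393 / 3 = 131.0 per hour

131.0 per hour


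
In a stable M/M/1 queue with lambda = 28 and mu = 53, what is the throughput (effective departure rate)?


For a stable queue (lambda < mu), throughput = lambda = 28 per hour

28 per hour


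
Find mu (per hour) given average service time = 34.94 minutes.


mu = 60 / avg_service_time = 60 / 34.94 = 1.72 per hour

1.72 per hour


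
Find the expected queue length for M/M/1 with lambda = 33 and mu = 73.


rho = 33/73; Lq = rho^2/(1-rho) = 0.37

0.37


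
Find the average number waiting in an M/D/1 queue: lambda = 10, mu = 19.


M/D/1: Lq = rho^2 / (2*(1-rho)) where rho = 10/19; Lq = 0.29

0.29


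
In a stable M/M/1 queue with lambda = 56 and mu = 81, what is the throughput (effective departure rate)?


For a stable queue (lambda < mu), throughput = lambda = 56 per hour

56 per hour


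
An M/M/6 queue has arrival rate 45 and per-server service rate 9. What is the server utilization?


rho = lambda/(c*mu) = 45/(6*9) = 0.8333

0.8333


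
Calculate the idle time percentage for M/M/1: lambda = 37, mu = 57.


Idle fraction = (1 - rho) * 100 = (1 - 37/57) * 100 = 35.1%

35.1%


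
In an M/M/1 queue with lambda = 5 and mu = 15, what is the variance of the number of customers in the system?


rho = 5/15; Var(N) = rho/(1-rho)^2 = 0.75

0.75


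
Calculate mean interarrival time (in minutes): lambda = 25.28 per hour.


Mean interarrival time = 60/lambda = 60/25.28 = 2.37 minutes

2.37 minutes


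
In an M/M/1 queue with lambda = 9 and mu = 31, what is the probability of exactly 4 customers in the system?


rho = 9/31; P(n) = (1-rho)*rho^n = (1-9/31)*(9/31)^4 = 0.005

0.005


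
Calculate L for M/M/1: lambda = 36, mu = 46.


rho = 36/46; L = rho/(1-rho) = 3.6

3.6


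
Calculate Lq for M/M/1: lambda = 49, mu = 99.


rho = 49/99; Lq = rho^2/(1-rho) = 0.49

0.49


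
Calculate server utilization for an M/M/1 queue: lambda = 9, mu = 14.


rho = lambda/mu = 9/14 = 0.6429

0.6429


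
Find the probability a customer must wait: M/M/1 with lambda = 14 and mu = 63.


P(wait) = rho = lambda/mu = 14/63 = 0.2222

0.2222


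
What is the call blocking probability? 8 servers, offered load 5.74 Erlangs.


B(N,A) = (A^N/N!) / sum(A^k/k!, k=0..N) with N=8, A=5.74 = 0.1076

0.1076


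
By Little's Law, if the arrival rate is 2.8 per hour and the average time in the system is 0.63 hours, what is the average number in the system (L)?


L = lambda * W = 2.8 * 0.63 = 1.76

1.76


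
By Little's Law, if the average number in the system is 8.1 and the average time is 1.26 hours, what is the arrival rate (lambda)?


lambda = L / W = 8.1 / 1.26 = 6.43 per hour

6.43 per hour


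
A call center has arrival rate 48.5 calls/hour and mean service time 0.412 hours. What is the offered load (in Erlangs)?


Offered load a = lambda * E[S] = 48.5 * 0.412 = 19.98 Erlangs

19.98 Erlangs


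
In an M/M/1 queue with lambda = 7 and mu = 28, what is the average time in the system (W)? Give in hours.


W = 1/(mu - lambda) = 1/(28 - 7) = 0.0476 hours

0.0476 hours


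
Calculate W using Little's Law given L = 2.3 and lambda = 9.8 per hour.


W = L / lambda = 2.3 / 9.8 = 0.2347 hours

0.2347 hours


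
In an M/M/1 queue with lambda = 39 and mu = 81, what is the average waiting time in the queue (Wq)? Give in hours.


rho = 39/81; Wq = rho/(mu - lambda) = 0.0115 hours

0.0115 hours


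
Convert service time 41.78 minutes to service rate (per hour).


mu = 60 / avg_service_time = 60 / 41.78 = 1.44 per hour

1.44 per hour


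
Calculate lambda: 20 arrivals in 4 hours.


lambda = total arrivals / time = 20 / 4 = 5.0 per hour

5.0 per hour


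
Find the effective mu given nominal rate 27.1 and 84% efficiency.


Effective rate = mu * efficiency = 27.1 * 0.84 = 22.76 per hour

22.76 per hour


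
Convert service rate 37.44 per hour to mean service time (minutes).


Mean service time = 60/mu = 60/37.44 = 1.6 minutes

1.6 minutes


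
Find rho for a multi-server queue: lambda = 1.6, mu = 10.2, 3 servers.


rho = lambda / (c * mu) = 1.6 / (3 * 10.2) = 0.0523

0.0523


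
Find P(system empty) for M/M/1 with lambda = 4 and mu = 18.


P0 = 1 - rho = 1 - 4/18 = 0.7778

0.7778


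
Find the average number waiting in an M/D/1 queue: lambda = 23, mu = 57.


M/D/1: Lq = rho^2 / (2*(1-rho)) where rho = 23/57; Lq = 0.14

0.14


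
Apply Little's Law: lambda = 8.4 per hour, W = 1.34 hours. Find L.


L = lambda * W = 8.4 * 1.34 = 11.26

11.26


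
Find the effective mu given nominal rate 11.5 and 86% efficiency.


Effective rate = mu * efficiency = 11.5 * 0.86 = 9.89 per hour

9.89 per hour


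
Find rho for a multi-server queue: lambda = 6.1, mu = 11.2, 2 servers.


rho = lambda / (c * mu) = 6.1 / (2 * 11.2) = 0.2723

0.2723


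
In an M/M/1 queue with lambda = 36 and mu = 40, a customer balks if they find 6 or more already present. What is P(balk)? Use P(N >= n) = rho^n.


P(N >= 6) = rho^6 = (36/40)^6 = 0.5314

0.5314


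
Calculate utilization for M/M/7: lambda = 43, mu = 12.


rho = lambda/(c*mu) = 43/(7*12) = 0.5119

0.5119


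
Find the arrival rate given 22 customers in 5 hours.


lambda = total arrivals / time = 22 / 5 = 4.4 per hour

4.4 per hour


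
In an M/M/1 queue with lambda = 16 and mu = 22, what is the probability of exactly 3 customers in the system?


rho = 16/22; P(n) = (1-rho)*rho^n = (1-16/22)*(16/22)^3 = 0.1049

0.1049


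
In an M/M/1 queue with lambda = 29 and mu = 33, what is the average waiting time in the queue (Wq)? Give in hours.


rho = 29/33; Wq = rho/(mu - lambda) = 0.2197 hours

0.2197 hours


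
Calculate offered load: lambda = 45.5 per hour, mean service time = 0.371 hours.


Offered load a = lambda * E[S] = 45.5 * 0.371 = 16.88 Erlangs

16.88 Erlangs


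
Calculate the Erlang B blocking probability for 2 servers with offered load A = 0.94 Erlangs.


B(N,A) = (A^N/N!) / sum(A^k/k!, k=0..N) with N=2, A=0.94 = 0.1855

0.1855


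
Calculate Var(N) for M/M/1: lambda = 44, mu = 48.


rho = 44/48; Var(N) = rho/(1-rho)^2 = 132.0

132.0


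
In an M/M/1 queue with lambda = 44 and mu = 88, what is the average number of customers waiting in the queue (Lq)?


rho = 44/88; Lq = rho^2/(1-rho) = 0.5

0.5


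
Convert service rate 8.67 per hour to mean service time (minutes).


Mean service time = 60/mu = 60/8.67 = 6.92 minutes

6.92 minutes


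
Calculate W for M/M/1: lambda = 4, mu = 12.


W = 1/(mu - lambda) = 1/(12 - 4) = 0.125 hours

0.125 hours


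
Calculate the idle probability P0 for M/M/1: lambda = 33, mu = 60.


P0 = 1 - rho = 1 - 33/60 = 0.45

0.45


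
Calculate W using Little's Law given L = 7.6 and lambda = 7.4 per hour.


W = L / lambda = 7.6 / 7.4 = 1.027 hours

1.027 hours


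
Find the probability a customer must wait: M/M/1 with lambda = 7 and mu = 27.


P(wait) = rho = lambda/mu = 7/27 = 0.2593

0.2593


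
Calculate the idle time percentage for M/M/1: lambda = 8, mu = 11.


Idle fraction = (1 - rho) * 100 = (1 - 8/11) * 100 = 27.3%

27.3%


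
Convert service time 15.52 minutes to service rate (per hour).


mu = 60 / avg_service_time = 60 / 15.52 = 3.87 per hour

3.87 per hour


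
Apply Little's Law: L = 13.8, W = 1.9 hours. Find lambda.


lambda = L / W = 13.8 / 1.9 = 7.26 per hour

7.26 per hour


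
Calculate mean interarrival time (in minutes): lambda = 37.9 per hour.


Mean interarrival time = 60/lambda = 60/37.9 = 1.58 minutes

1.58 minutes


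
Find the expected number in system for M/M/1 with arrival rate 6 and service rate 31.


rho = 6/31; L = rho/(1-rho) = 0.24

0.24


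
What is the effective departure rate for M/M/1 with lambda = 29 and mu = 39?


For a stable queue (lambda < mu), throughput = lambda = 29 per hour

29 per hour


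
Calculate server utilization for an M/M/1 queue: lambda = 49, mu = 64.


rho = lambda/mu = 49/64 = 0.7656

0.7656


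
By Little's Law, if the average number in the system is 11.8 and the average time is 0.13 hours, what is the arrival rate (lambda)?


lambda = L / W = 11.8 / 0.13 = 90.77 per hour

90.77 per hour


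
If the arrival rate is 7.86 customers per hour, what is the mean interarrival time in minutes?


Mean interarrival time = 60/lambda = 60/7.86 = 7.63 minutes

7.63 minutes


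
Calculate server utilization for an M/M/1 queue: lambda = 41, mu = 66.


rho = lambda/mu = 41/66 = 0.6212

0.6212


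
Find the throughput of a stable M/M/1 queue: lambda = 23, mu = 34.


For a stable queue (lambda < mu), throughput = lambda = 23 per hour

23 per hour


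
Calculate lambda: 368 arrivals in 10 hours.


lambda = total arrivals / time = 368 / 10 = 36.8 per hour

36.8 per hour


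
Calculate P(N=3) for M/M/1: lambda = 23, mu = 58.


rho = 23/58; P(n) = (1-rho)*rho^n = (1-23/58)*(23/58)^3 = 0.0376

0.0376


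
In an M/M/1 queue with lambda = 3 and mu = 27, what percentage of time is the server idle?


Idle fraction = (1 - rho) * 100 = (1 - 3/27) * 100 = 88.9%

88.9%


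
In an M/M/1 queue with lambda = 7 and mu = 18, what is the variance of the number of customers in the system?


rho = 7/18; Var(N) = rho/(1-rho)^2 = 1.04

1.04


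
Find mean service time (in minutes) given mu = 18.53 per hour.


Mean service time = 60/mu = 60/18.53 = 3.24 minutes

3.24 minutes


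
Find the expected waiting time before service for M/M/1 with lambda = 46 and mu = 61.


rho = 46/61; Wq = rho/(mu - lambda) = 0.0503 hours

0.0503 hours


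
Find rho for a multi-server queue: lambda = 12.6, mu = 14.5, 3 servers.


rho = lambda / (c * mu) = 12.6 / (3 * 14.5) = 0.2897

0.2897


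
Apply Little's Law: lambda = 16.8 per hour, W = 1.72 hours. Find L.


L = lambda * W = 16.8 * 1.72 = 28.9

28.9


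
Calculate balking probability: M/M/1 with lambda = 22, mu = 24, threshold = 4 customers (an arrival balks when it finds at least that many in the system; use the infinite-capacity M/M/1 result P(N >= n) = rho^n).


P(N >= 4) = rho^4 = (22/24)^4 = 0.7061

0.7061


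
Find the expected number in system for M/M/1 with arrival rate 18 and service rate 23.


rho = 18/23; L = rho/(1-rho) = 3.6

3.6


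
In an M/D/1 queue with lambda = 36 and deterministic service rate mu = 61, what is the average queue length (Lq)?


M/D/1: Lq = rho^2 / (2*(1-rho)) where rho = 36/61; Lq = 0.42

0.42


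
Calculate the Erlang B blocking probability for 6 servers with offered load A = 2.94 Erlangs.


B(N,A) = (A^N/N!) / sum(A^k/k!, k=0..N) with N=6, A=2.94 = 0.0489

0.0489


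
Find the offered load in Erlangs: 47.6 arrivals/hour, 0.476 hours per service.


Offered load a = lambda * E[S] = 47.6 * 0.476 = 22.66 Erlangs

22.66 Erlangs


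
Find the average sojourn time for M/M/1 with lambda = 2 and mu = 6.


W = 1/(mu - lambda) = 1/(6 - 2) = 0.25 hours

0.25 hours


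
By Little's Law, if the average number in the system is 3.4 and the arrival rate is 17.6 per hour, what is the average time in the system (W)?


W = L / lambda = 3.4 / 17.6 = 0.1932 hours

0.1932 hours


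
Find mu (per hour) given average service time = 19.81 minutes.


mu = 60 / avg_service_time = 60 / 19.81 = 3.03 per hour

3.03 per hour


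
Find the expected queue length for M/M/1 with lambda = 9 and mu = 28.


rho = 9/28; Lq = rho^2/(1-rho) = 0.15

0.15


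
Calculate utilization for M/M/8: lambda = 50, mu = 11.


rho = lambda/(c*mu) = 50/(8*11) = 0.5682

0.5682


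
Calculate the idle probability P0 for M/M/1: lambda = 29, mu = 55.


P0 = 1 - rho = 1 - 29/55 = 0.4727

0.4727


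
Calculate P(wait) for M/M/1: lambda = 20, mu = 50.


P(wait) = rho = lambda/mu = 20/50 = 0.4

0.4


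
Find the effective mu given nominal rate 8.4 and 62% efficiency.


Effective rate = mu * efficiency = 8.4 * 0.62 = 5.21 per hour

5.21 per hour


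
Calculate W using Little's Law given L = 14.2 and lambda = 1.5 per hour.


W = L / lambda = 14.2 / 1.5 = 9.4667 hours

9.4667 hours


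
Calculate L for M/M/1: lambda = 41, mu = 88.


rho = 41/88; L = rho/(1-rho) = 0.87

0.87


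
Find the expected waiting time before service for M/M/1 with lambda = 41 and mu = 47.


rho = 41/47; Wq = rho/(mu - lambda) = 0.1454 hours

0.1454 hours


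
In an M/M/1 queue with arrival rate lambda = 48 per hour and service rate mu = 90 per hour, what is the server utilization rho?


rho = lambda/mu = 48/90 = 0.5333

0.5333


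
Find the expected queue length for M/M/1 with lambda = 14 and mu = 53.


rho = 14/53; Lq = rho^2/(1-rho) = 0.09

0.09


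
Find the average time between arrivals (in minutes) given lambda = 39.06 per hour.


Mean interarrival time = 60/lambda = 60/39.06 = 1.54 minutes

1.54 minutes


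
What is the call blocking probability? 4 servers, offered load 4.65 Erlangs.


B(N,A) = (A^N/N!) / sum(A^k/k!, k=0..N) with N=4, A=4.65 = 0.3697

0.3697


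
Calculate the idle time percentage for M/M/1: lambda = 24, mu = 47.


Idle fraction = (1 - rho) * 100 = (1 - 24/47) * 100 = 48.9%

48.9%
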